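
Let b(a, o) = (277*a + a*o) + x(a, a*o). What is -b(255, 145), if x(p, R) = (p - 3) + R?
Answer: -144837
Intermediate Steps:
x(p, R) = -3 + R + p (x(p, R) = (-3 + p) + R = -3 + R + p)
b(a, o) = -3 + 278*a + 2*a*o (b(a, o) = (277*a + a*o) + (-3 + a*o + a) = (277*a + a*o) + (-3 + a + a*o) = -3 + 278*a + 2*a*o)
-b(255, 145) = -(-3 + 278*255 + 2*255*145) = -(-3 + 70890 + 73950) = -1*144837 = -144837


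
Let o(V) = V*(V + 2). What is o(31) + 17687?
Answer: 18710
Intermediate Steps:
o(V) = V*(2 + V)
o(31) + 17687 = 31*(2 + 31) + 17687 = 31*33 + 17687 = 1023 + 17687 = 18710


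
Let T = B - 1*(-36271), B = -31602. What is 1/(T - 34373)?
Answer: -1/29704 ≈ -3.3666e-5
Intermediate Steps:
T = 4669 (T = -31602 - 1*(-36271) = -31602 + 36271 = 4669)
1/(T - 34373) = 1/(4669 - 34373) = 1/(-29704) = -1/29704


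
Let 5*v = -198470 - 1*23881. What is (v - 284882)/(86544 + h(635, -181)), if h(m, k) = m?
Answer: -1646761/435895 ≈ -3.7779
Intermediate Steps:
v = -222351/5 (v = (-198470 - 1*23881)/5 = (-198470 - 23881)/5 = (⅕)*(-222351) = -222351/5 ≈ -44470.)
(v - 284882)/(86544 + h(635, -181)) = (-222351/5 - 284882)/(86544 + 635) = -1646761/5/87179 = -1646761/5*1/87179 = -1646761/435895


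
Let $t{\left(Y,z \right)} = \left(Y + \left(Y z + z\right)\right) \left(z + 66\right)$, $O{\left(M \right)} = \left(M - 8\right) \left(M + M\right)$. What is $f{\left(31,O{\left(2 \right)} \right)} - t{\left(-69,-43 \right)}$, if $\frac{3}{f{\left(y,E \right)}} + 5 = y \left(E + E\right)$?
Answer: $- \frac{98037848}{1493} \approx -65665.0$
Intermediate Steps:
$O{\left(M \right)} = 2 M \left(-8 + M\right)$ ($O{\left(M \right)} = \left(-8 + M\right) 2 M = 2 M \left(-8 + M\right)$)
$f{\left(y,E \right)} = \frac{3}{-5 + 2 E y}$ ($f{\left(y,E \right)} = \frac{3}{-5 + y \left(E + E\right)} = \frac{3}{-5 + y 2 E} = \frac{3}{-5 + 2 E y}$)
$t{\left(Y,z \right)} = \left(66 + z\right) \left(Y + z + Y z\right)$ ($t{\left(Y,z \right)} = \left(Y + \left(z + Y z\right)\right) \left(66 + z\right) = \left(Y + z + Y z\right) \left(66 + z\right) = \left(66 + z\right) \left(Y + z + Y z\right)$)
$f{\left(31,O{\left(2 \right)} \right)} - t{\left(-69,-43 \right)} = \frac{3}{-5 + 2 \cdot 2 \cdot 2 \left(-8 + 2\right) 31} - \left(\left(-43\right)^{2} + 66 \left(-69\right) + 66 \left(-43\right) - 69 \left(-43\right)^{2} + 67 \left(-69\right) \left(-43\right)\right) = \frac{3}{-5 + 2 \cdot 2 \cdot 2 \left(-6\right) 31} - \left(1849 - 4554 - 2838 - 127581 + 198789\right) = \frac{3}{-5 + 2 \left(-24\right) 31} - \left(1849 - 4554 - 2838 - 127581 + 198789\right) = \frac{3}{-5 - 1488} - 65665 = \frac{3}{-1493} - 65665 = 3 \left(- \frac{1}{1493}\right) - 65665 = - \frac{3}{1493} - 65665 = - \frac{98037848}{1493}$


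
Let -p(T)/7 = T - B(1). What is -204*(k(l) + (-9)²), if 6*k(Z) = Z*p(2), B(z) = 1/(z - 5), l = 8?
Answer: -12240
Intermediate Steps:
B(z) = 1/(-5 + z)
p(T) = -7/4 - 7*T (p(T) = -7*(T - 1/(-5 + 1)) = -7*(T - 1/(-4)) = -7*(T - 1*(-¼)) = -7*(T + ¼) = -7*(¼ + T) = -7/4 - 7*T)
k(Z) = -21*Z/8 (k(Z) = (Z*(-7/4 - 7*2))/6 = (Z*(-7/4 - 14))/6 = (Z*(-63/4))/6 = (-63*Z/4)/6 = -21*Z/8)
-204*(k(l) + (-9)²) = -204*(-21/8*8 + (-9)²) = -204*(-21 + 81) = -204*60 = -12240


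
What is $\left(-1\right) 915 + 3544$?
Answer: $2629$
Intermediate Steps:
$\left(-1\right) 915 + 3544 = -915 + 3544 = 2629$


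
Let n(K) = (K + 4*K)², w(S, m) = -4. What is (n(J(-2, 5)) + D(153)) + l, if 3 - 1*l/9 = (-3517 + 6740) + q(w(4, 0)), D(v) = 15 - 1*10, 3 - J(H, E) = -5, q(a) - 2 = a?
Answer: -27357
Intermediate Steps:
q(a) = 2 + a
J(H, E) = 8 (J(H, E) = 3 - 1*(-5) = 3 + 5 = 8)
D(v) = 5 (D(v) = 15 - 10 = 5)
l = -28962 (l = 27 - 9*((-3517 + 6740) + (2 - 4)) = 27 - 9*(3223 - 2) = 27 - 9*3221 = 27 - 28989 = -28962)
n(K) = 25*K² (n(K) = (5*K)² = 25*K²)
(n(J(-2, 5)) + D(153)) + l = (25*8² + 5) - 28962 = (25*64 + 5) - 28962 = (1600 + 5) - 28962 = 1605 - 28962 = -27357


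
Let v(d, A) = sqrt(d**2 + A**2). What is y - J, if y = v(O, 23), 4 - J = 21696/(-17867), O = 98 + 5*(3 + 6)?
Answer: -93164/17867 + sqrt(20978) ≈ 139.62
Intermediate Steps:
O = 143 (O = 98 + 5*9 = 98 + 45 = 143)
v(d, A) = sqrt(A**2 + d**2)
J = 93164/17867 (J = 4 - 21696/(-17867) = 4 - 21696*(-1)/17867 = 4 - 1*(-21696/17867) = 4 + 21696/17867 = 93164/17867 ≈ 5.2143)
y = sqrt(20978) (y = sqrt(23**2 + 143**2) = sqrt(529 + 20449) = sqrt(20978) ≈ 144.84)
y - J = sqrt(20978) - 1*93164/17867 = sqrt(20978) - 93164/17867 = -93164/17867 + sqrt(20978)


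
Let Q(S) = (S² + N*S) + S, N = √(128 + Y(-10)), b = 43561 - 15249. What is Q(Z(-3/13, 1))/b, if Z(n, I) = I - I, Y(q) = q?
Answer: 0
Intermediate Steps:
Z(n, I) = 0
b = 28312
N = √118 (N = √(128 - 10) = √118 ≈ 10.863)
Q(S) = S + S² + S*√118 (Q(S) = (S² + √118*S) + S = (S² + S*√118) + S = S + S² + S*√118)
Q(Z(-3/13, 1))/b = (0*(1 + 0 + √118))/28312 = (0*(1 + √118))*(1/28312) = 0*(1/28312) = 0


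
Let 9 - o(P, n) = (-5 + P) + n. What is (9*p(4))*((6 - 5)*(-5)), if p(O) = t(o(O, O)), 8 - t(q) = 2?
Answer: -270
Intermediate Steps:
o(P, n) = 14 - P - n (o(P, n) = 9 - ((-5 + P) + n) = 9 - (-5 + P + n) = 9 + (5 - P - n) = 14 - P - n)
t(q) = 6 (t(q) = 8 - 1*2 = 8 - 2 = 6)
p(O) = 6
(9*p(4))*((6 - 5)*(-5)) = (9*6)*((6 - 5)*(-5)) = 54*(1*(-5)) = 54*(-5) = -270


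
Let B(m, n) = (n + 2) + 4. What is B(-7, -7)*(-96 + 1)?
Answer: 95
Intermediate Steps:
B(m, n) = 6 + n (B(m, n) = (2 + n) + 4 = 6 + n)
B(-7, -7)*(-96 + 1) = (6 - 7)*(-96 + 1) = -1*(-95) = 95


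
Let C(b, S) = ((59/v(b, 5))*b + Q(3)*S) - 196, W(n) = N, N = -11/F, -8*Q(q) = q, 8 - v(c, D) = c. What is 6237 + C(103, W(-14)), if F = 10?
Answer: 1817143/304 ≈ 5977.4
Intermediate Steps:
v(c, D) = 8 - c
Q(q) = -q/8
N = -11/10 ≈ -1.1000
W(n) = -11/10
C(b, S) = -196 - 3*S/8 + 59*b/(8 - b) (C(b, S) = ((59/(8 - b))*b + (-1/8*3)*S) - 196 = (59*b/(8 - b) - 3*S/8) - 196 = (-3*S/8 + 59*b/(8 - b)) - 196 = -196 - 3*S/8 + 59*b/(8 - b))
6237 + C(103, W(-14)) = 6237 + (-472*103 + (-1568 - 3*(-11/10))*(-8 + 103))/(8*(-8 + 103)) = 6237 + (1/8)*(-48616 + (-1568 + 33/10)*95)/95 = 6237 + (1/8)*(1/95)*(-48616 - 15647/10*95) = 6237 + (1/8)*(1/95)*(-48616 - 297293/2) = 6237 + (1/8)*(1/95)*(-394525/2) = 6237 - 78905/304 = 1817143/304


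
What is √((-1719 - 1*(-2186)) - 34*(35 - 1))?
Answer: I*√689 ≈ 26.249*I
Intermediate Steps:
√((-1719 - 1*(-2186)) - 34*(35 - 1)) = √((-1719 + 2186) - 34*34) = √(467 - 1156) = √(-689) = I*√689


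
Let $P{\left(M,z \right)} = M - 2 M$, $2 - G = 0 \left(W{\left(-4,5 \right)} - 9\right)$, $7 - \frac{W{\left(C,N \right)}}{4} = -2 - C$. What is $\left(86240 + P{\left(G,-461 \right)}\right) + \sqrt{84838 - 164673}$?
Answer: $86238 + i \sqrt{79835} \approx 86238.0 + 282.55 i$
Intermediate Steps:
$W{\left(C,N \right)} = 36 + 4 C$ ($W{\left(C,N \right)} = 28 - 4 \left(-2 - C\right) = 28 + \left(8 + 4 C\right) = 36 + 4 C$)
$G = 2$ ($G = 2 - 0 \left(\left(36 + 4 \left(-4\right)\right) - 9\right) = 2 - 0 \left(\left(36 - 16\right) - 9\right) = 2 - 0 \left(20 - 9\right) = 2 - 0 \cdot 11 = 2 - 0 = 2 + 0 = 2$)
$P{\left(M,z \right)} = - M$
$\left(86240 + P{\left(G,-461 \right)}\right) + \sqrt{84838 - 164673} = \left(86240 - 2\right) + \sqrt{84838 - 164673} = \left(86240 - 2\right) + \sqrt{-79835} = 86238 + i \sqrt{79835}$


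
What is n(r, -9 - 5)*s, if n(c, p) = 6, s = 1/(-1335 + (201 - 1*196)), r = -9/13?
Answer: -3/665 ≈ -0.0045113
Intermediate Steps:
r = -9/13 (r = -9*1/13 = -9/13 ≈ -0.69231)
s = -1/1330 (s = 1/(-1335 + (201 - 196)) = 1/(-1335 + 5) = 1/(-1330) = -1/1330 ≈ -0.00075188)
n(r, -9 - 5)*s = 6*(-1/1330) = -3/665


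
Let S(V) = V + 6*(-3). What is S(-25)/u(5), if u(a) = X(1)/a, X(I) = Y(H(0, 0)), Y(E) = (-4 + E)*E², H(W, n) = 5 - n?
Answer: -43/5 ≈ -8.6000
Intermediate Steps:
Y(E) = E²*(-4 + E)
S(V) = -18 + V (S(V) = V - 18 = -18 + V)
X(I) = 25 (X(I) = (5 - 1*0)²*(-4 + (5 - 1*0)) = (5 + 0)²*(-4 + (5 + 0)) = 5²*(-4 + 5) = 25*1 = 25)
u(a) = 25/a
S(-25)/u(5) = (-18 - 25)/((25/5)) = -43/(25*(⅕)) = -43/5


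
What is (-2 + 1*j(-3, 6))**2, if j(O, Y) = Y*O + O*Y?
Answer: 1444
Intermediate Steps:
j(O, Y) = 2*O*Y (j(O, Y) = O*Y + O*Y = 2*O*Y)
(-2 + 1*j(-3, 6))**2 = (-2 + 1*(2*(-3)*6))**2 = (-2 + 1*(-36))**2 = (-2 - 36)**2 = (-38)**2 = 1444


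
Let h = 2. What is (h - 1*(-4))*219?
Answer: 1314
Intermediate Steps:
(h - 1*(-4))*219 = (2 - 1*(-4))*219 = (2 + 4)*219 = 6*219 = 1314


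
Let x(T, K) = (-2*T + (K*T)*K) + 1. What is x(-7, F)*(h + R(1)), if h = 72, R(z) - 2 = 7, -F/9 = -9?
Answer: -3718872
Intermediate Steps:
F = 81 (F = -9*(-9) = 81)
R(z) = 9 (R(z) = 2 + 7 = 9)
x(T, K) = 1 - 2*T + T*K**2 (x(T, K) = (-2*T + T*K**2) + 1 = 1 - 2*T + T*K**2)
x(-7, F)*(h + R(1)) = (1 - 2*(-7) - 7*81**2)*(72 + 9) = (1 + 14 - 7*6561)*81 = (1 + 14 - 45927)*81 = -45912*81 = -3718872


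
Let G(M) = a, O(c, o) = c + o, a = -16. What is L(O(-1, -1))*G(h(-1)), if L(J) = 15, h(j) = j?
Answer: -240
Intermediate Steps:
G(M) = -16
L(O(-1, -1))*G(h(-1)) = 15*(-16) = -240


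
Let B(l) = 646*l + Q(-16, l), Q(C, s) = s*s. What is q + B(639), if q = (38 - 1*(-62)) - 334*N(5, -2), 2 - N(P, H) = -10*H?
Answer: 827227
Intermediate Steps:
Q(C, s) = s²
N(P, H) = 2 + 10*H (N(P, H) = 2 - (-10)*H = 2 + 10*H)
B(l) = l² + 646*l (B(l) = 646*l + l² = l² + 646*l)
q = 6112 (q = (38 - 1*(-62)) - 334*(2 + 10*(-2)) = (38 + 62) - 334*(2 - 20) = 100 - 334*(-18) = 100 + 6012 = 6112)
q + B(639) = 6112 + 639*(646 + 639) = 6112 + 639*1285 = 6112 + 821115 = 827227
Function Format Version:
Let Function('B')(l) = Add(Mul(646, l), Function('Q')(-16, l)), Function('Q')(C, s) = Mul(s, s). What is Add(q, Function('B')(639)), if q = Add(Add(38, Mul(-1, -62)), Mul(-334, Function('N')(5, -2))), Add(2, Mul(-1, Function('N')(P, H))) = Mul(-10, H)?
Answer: 827227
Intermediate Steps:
Function('Q')(C, s) = Pow(s, 2)
Function('N')(P, H) = Add(2, Mul(10, H)) (Function('N')(P, H) = Add(2, Mul(-1, Mul(-10, H))) = Add(2, Mul(10, H)))
Function('B')(l) = Add(Pow(l, 2), Mul(646, l)) (Function('B')(l) = Add(Mul(646, l), Pow(l, 2)) = Add(Pow(l, 2), Mul(646, l)))
q = 6112 (q = Add(Add(38, Mul(-1, -62)), Mul(-334, Add(2, Mul(10, -2)))) = Add(Add(38, 62), Mul(-334, Add(2, -20))) = Add(100, Mul(-334, -18)) = Add(100, 6012) = 6112)
Add(q, Function('B')(639)) = Add(6112, Mul(639, Add(646, 639))) = Add(6112, Mul(639, 1285)) = Add(6112, 821115) = 827227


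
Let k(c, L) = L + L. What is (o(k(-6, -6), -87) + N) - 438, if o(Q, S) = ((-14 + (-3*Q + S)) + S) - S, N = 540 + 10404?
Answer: 10441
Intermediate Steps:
k(c, L) = 2*L
N = 10944
o(Q, S) = -14 + S - 3*Q (o(Q, S) = ((-14 + (S - 3*Q)) + S) - S = ((-14 + S - 3*Q) + S) - S = (-14 - 3*Q + 2*S) - S = -14 + S - 3*Q)
(o(k(-6, -6), -87) + N) - 438 = ((-14 - 87 - 6*(-6)) + 10944) - 438 = ((-14 - 87 - 3*(-12)) + 10944) - 438 = ((-14 - 87 + 36) + 10944) - 438 = (-65 + 10944) - 438 = 10879 - 438 = 10441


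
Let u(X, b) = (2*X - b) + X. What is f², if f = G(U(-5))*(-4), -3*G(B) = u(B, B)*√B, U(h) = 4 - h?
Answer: 5184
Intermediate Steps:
u(X, b) = -b + 3*X (u(X, b) = (-b + 2*X) + X = -b + 3*X)
G(B) = -2*B^(3/2)/3 (G(B) = -(-B + 3*B)*√B/3 = -2*B*√B/3 = -2*B^(3/2)/3)
f = 72 (f = -2*(4 - 1*(-5))^(3/2)/3*(-4) = -2*(4 + 5)^(3/2)/3*(-4) = -2*9^(3/2)/3*(-4) = -⅔*27*(-4) = -18*(-4) = 72)
f² = 72² = 5184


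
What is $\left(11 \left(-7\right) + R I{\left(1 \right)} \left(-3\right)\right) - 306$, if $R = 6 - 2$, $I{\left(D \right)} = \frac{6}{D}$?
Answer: $-455$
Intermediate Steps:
$R = 4$ ($R = 6 - 2 = 4$)
$\left(11 \left(-7\right) + R I{\left(1 \right)} \left(-3\right)\right) - 306 = \left(11 \left(-7\right) + 4 \cdot \frac{6}{1} \left(-3\right)\right) - 306 = \left(-77 + 4 \cdot 6 \cdot 1 \left(-3\right)\right) - 306 = \left(-77 + 4 \cdot 6 \left(-3\right)\right) - 306 = \left(-77 + 24 \left(-3\right)\right) - 306 = \left(-77 - 72\right) - 306 = -149 - 306 = -455$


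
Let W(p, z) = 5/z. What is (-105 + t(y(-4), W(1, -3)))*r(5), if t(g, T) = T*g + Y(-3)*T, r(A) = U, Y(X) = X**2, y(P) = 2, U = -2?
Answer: 740/3 ≈ 246.67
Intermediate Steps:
r(A) = -2
t(g, T) = 9*T + T*g (t(g, T) = T*g + (-3)**2*T = T*g + 9*T = 9*T + T*g)
(-105 + t(y(-4), W(1, -3)))*r(5) = (-105 + (5/(-3))*(9 + 2))*(-2) = (-105 + (5*(-1/3))*11)*(-2) = (-105 - 5/3*11)*(-2) = (-105 - 55/3)*(-2) = -370/3*(-2) = 740/3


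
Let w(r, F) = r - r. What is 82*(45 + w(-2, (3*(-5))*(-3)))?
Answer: 3690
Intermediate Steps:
w(r, F) = 0
82*(45 + w(-2, (3*(-5))*(-3))) = 82*(45 + 0) = 82*45 = 3690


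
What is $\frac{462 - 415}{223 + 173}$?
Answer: $\frac{47}{396} \approx 0.11869$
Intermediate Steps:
$\frac{462 - 415}{223 + 173} = \frac{47}{396}$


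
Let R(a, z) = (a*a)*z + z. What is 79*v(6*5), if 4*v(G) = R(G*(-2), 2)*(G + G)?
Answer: 8534370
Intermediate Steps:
R(a, z) = z + z*a² (R(a, z) = a²*z + z = z*a² + z = z + z*a²)
v(G) = G*(2 + 8*G²)/2 (v(G) = ((2*(1 + (G*(-2))²))*(G + G))/4 = ((2*(1 + (-2*G)²))*(2*G))/4 = ((2*(1 + 4*G²))*(2*G))/4 = ((2 + 8*G²)*(2*G))/4 = (2*G*(2 + 8*G²))/4 = G*(2 + 8*G²)/2)
79*v(6*5) = 79*(6*5 + 4*(6*5)³) = 79*(30 + 4*30³) = 79*(30 + 4*27000) = 79*(30 + 108000) = 79*108030 = 8534370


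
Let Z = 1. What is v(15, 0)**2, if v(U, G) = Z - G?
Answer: 1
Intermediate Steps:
v(U, G) = 1 - G
v(15, 0)**2 = (1 - 1*0)**2 = (1 + 0)**2 = 1**2 = 1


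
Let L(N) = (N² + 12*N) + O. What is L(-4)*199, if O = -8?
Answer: -7960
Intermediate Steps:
L(N) = -8 + N² + 12*N (L(N) = (N² + 12*N) - 8 = -8 + N² + 12*N)
L(-4)*199 = (-8 + (-4)² + 12*(-4))*199 = (-8 + 16 - 48)*199 = -40*199 = -7960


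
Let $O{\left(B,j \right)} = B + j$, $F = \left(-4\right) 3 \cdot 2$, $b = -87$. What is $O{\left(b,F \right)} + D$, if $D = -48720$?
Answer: $-48831$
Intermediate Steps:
$F = -24$ ($F = \left(-12\right) 2 = -24$)
$O{\left(b,F \right)} + D = \left(-87 - 24\right) - 48720 = -111 - 48720 = -48831$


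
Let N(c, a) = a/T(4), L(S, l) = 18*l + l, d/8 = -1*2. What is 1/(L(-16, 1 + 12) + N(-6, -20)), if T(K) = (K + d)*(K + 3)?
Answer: 21/5192 ≈ 0.0040447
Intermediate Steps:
d = -16 (d = 8*(-1*2) = 8*(-2) = -16)
L(S, l) = 19*l
T(K) = (-16 + K)*(3 + K) (T(K) = (K - 16)*(K + 3) = (-16 + K)*(3 + K))
N(c, a) = -a/84 (N(c, a) = a/(-48 + 4**2 - 13*4) = a/(-48 + 16 - 52) = a/(-84) = a*(-1/84) = -a/84)
1/(L(-16, 1 + 12) + N(-6, -20)) = 1/(19*(1 + 12) - 1/84*(-20)) = 1/(19*13 + 5/21) = 1/(247 + 5/21) = 1/(5192/21) = 21/5192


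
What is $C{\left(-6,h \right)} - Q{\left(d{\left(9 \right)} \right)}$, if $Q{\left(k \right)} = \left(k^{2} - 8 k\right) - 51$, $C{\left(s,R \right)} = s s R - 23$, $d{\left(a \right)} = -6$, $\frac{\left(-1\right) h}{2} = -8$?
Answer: $520$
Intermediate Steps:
$h = 16$ ($h = \left(-2\right) \left(-8\right) = 16$)
$C{\left(s,R \right)} = -23 + R s^{2}$ ($C{\left(s,R \right)} = s^{2} R - 23 = R s^{2} - 23 = -23 + R s^{2}$)
$Q{\left(k \right)} = -51 + k^{2} - 8 k$
$C{\left(-6,h \right)} - Q{\left(d{\left(9 \right)} \right)} = \left(-23 + 16 \left(-6\right)^{2}\right) - \left(-51 + \left(-6\right)^{2} - -48\right) = \left(-23 + 16 \cdot 36\right) - \left(-51 + 36 + 48\right) = \left(-23 + 576\right) - 33 = 553 - 33 = 520$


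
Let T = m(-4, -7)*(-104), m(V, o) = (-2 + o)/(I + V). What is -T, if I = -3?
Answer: 936/7 ≈ 133.71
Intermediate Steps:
m(V, o) = (-2 + o)/(-3 + V)
T = -936/7 (T = ((-2 - 7)/(-3 - 4))*(-104) = (-9/(-7))*(-104) = -1/7*(-9)*(-104) = (9/7)*(-104) = -936/7 ≈ -133.71)
-T = -1*(-936/7) = 936/7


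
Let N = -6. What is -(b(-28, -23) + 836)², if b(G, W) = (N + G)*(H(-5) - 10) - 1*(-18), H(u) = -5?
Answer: -1860496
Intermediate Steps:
b(G, W) = 108 - 15*G (b(G, W) = (-6 + G)*(-5 - 10) - 1*(-18) = (-6 + G)*(-15) + 18 = (90 - 15*G) + 18 = 108 - 15*G)
-(b(-28, -23) + 836)² = -((108 - 15*(-28)) + 836)² = -((108 + 420) + 836)² = -(528 + 836)² = -1*1364² = -1*1860496 = -1860496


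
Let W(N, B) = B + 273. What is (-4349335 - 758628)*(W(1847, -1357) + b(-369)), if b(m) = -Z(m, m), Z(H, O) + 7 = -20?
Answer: 5399116891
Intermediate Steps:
Z(H, O) = -27 (Z(H, O) = -7 - 20 = -27)
b(m) = 27 (b(m) = -1*(-27) = 27)
W(N, B) = 273 + B
(-4349335 - 758628)*(W(1847, -1357) + b(-369)) = (-4349335 - 758628)*((273 - 1357) + 27) = -5107963*(-1084 + 27) = -5107963*(-1057) = 5399116891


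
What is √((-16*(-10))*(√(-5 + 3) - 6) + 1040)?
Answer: 4*√(5 + 10*I*√2) ≈ 12.649 + 8.9443*I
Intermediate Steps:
√((-16*(-10))*(√(-5 + 3) - 6) + 1040) = √(160*(√(-2) - 6) + 1040) = √(160*(I*√2 - 6) + 1040) = √(160*(-6 + I*√2) + 1040) = √((-960 + 160*I*√2) + 1040) = √(80 + 160*I*√2)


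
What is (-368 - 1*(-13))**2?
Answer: 126025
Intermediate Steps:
(-368 - 1*(-13))**2 = (-368 + 13)**2 = (-355)**2 = 126025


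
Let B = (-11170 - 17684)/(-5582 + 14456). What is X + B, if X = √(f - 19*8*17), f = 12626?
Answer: -1603/493 + √10042 ≈ 96.958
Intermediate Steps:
B = -1603/493 (B = -28854/8874 = -28854*1/8874 = -1603/493 ≈ -3.2515)
X = √10042 (X = √(12626 - 19*8*17) = √(12626 - 152*17) = √(12626 - 2584) = √10042 ≈ 100.21)
X + B = √10042 - 1603/493 = -1603/493 + √10042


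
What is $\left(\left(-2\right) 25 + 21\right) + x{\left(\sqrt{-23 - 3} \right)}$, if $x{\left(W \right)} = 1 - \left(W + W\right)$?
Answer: $-28 - 2 i \sqrt{26} \approx -28.0 - 10.198 i$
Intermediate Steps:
$x{\left(W \right)} = 1 - 2 W$
$\left(\left(-2\right) 25 + 21\right) + x{\left(\sqrt{-23 - 3} \right)} = \left(\left(-2\right) 25 + 21\right) + \left(1 - 2 \sqrt{-23 - 3}\right) = \left(-50 + 21\right) + \left(1 - 2 \sqrt{-26}\right) = -29 + \left(1 - 2 i \sqrt{26}\right) = -28 - 2 i \sqrt{26}$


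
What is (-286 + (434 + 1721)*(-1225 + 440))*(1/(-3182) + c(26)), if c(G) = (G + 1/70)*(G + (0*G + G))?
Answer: -254902277861457/111370 ≈ -2.2888e+9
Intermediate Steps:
c(G) = 2*G*(1/70 + G) (c(G) = (G + 1/70)*(G + (0 + G)) = (1/70 + G)*(G + G) = (1/70 + G)*(2*G) = 2*G*(1/70 + G))
(-286 + (434 + 1721)*(-1225 + 440))*(1/(-3182) + c(26)) = (-286 + (434 + 1721)*(-1225 + 440))*(1/(-3182) + (1/35)*26*(1 + 70*26)) = (-286 + 2155*(-785))*(-1/3182 + (1/35)*26*(1 + 1820)) = (-286 - 1691675)*(-1/3182 + (1/35)*26*1821) = -1691961*(-1/3182 + 47346/35) = -1691961*150654937/111370 = -254902277861457/111370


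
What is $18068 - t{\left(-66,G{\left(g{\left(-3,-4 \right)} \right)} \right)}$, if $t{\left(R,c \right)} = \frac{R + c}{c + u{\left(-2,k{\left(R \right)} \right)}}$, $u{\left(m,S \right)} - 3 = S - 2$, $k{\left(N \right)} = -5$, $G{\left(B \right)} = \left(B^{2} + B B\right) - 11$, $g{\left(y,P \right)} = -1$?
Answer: $\frac{234809}{13} \approx 18062.0$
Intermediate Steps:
$G{\left(B \right)} = -11 + 2 B^{2}$ ($G{\left(B \right)} = \left(B^{2} + B^{2}\right) - 11 = 2 B^{2} - 11 = -11 + 2 B^{2}$)
$u{\left(m,S \right)} = 1 + S$ ($u{\left(m,S \right)} = 3 + \left(S - 2\right) = 3 + \left(-2 + S\right) = 1 + S$)
$t{\left(R,c \right)} = \frac{R + c}{-4 + c}$ ($t{\left(R,c \right)} = \frac{R + c}{c + \left(1 - 5\right)} = \frac{R + c}{c - 4} = \frac{R + c}{-4 + c}$)
$18068 - t{\left(-66,G{\left(g{\left(-3,-4 \right)} \right)} \right)} = 18068 - \frac{-66 - \left(11 - 2 \left(-1\right)^{2}\right)}{-4 - \left(11 - 2 \left(-1\right)^{2}\right)} = 18068 - \frac{-66 + \left(-11 + 2 \cdot 1\right)}{-4 + \left(-11 + 2 \cdot 1\right)} = 18068 - \frac{-66 + \left(-11 + 2\right)}{-4 + \left(-11 + 2\right)} = 18068 - \frac{-66 - 9}{-4 - 9} = 18068 - \frac{1}{-13} \left(-75\right) = 18068 - \left(- \frac{1}{13}\right) \left(-75\right) = 18068 - \frac{75}{13} = \frac{234809}{13}$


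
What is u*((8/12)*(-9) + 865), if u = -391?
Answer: -335869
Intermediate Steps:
u*((8/12)*(-9) + 865) = -391*((8/12)*(-9) + 865) = -391*((8*(1/12))*(-9) + 865) = -391*((2/3)*(-9) + 865) = -391*(-6 + 865) = -391*859 = -335869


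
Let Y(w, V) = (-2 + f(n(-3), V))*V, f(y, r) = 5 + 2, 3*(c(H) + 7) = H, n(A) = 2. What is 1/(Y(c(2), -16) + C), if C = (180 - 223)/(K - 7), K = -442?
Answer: -449/35877 ≈ -0.012515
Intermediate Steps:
c(H) = -7 + H/3
f(y, r) = 7
C = 43/449 (C = (180 - 223)/(-442 - 7) = -43/(-449) = -43*(-1/449) = 43/449 ≈ 0.095768)
Y(w, V) = 5*V (Y(w, V) = (-2 + 7)*V = 5*V)
1/(Y(c(2), -16) + C) = 1/(5*(-16) + 43/449) = 1/(-80 + 43/449) = 1/(-35877/449) = -449/35877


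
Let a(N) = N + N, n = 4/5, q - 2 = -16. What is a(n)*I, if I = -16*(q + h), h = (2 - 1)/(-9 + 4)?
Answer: 9088/25 ≈ 363.52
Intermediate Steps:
q = -14 (q = 2 - 16 = -14)
h = -1/5 (h = 1/(-5) = 1*(-1/5) = -1/5 ≈ -0.20000)
n = 4/5 (n = 4*(1/5) = 4/5 ≈ 0.80000)
a(N) = 2*N
I = 1136/5 (I = -16*(-14 - 1/5) = -16*(-71/5) = 1136/5 ≈ 227.20)
a(n)*I = (2*(4/5))*(1136/5) = (8/5)*(1136/5) = 9088/25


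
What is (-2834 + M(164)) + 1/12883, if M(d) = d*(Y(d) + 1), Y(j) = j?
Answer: 312103559/12883 ≈ 24226.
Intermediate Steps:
M(d) = d*(1 + d) (M(d) = d*(d + 1) = d*(1 + d))
(-2834 + M(164)) + 1/12883 = (-2834 + 164*(1 + 164)) + 1/12883 = (-2834 + 164*165) + 1/12883 = (-2834 + 27060) + 1/12883 = 24226 + 1/12883 = 312103559/12883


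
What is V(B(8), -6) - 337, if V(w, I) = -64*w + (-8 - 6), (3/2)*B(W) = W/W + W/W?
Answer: -1309/3 ≈ -436.33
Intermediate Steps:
B(W) = 4/3 (B(W) = 2*(W/W + W/W)/3 = 2*(1 + 1)/3 = (⅔)*2 = 4/3)
V(w, I) = -14 - 64*w (V(w, I) = -64*w - 14 = -14 - 64*w)
V(B(8), -6) - 337 = (-14 - 64*4/3) - 337 = (-14 - 256/3) - 337 = -298/3 - 337 = -1309/3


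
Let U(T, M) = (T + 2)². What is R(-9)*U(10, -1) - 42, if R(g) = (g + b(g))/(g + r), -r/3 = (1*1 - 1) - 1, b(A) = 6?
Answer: 30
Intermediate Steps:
U(T, M) = (2 + T)²
r = 3 (r = -3*((1*1 - 1) - 1) = -3*((1 - 1) - 1) = -3*(0 - 1) = -3*(-1) = 3)
R(g) = (6 + g)/(3 + g) (R(g) = (g + 6)/(g + 3) = (6 + g)/(3 + g))
R(-9)*U(10, -1) - 42 = ((6 - 9)/(3 - 9))*(2 + 10)² - 42 = (-3/(-6))*12² - 42 = -⅙*(-3)*144 - 42 = (½)*144 - 42 = 72 - 42 = 30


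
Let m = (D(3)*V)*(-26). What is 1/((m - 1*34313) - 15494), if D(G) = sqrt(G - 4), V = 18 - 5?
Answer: -49807/2480851493 + 338*I/2480851493 ≈ -2.0077e-5 + 1.3624e-7*I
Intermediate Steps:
V = 13
D(G) = sqrt(-4 + G)
m = -338*I (m = (sqrt(-4 + 3)*13)*(-26) = (sqrt(-1)*13)*(-26) = (I*13)*(-26) = (13*I)*(-26) = -338*I ≈ -338.0*I)
1/((m - 1*34313) - 15494) = 1/((-338*I - 1*34313) - 15494) = 1/((-338*I - 34313) - 15494) = 1/((-34313 - 338*I) - 15494) = 1/(-49807 - 338*I) = (-49807 + 338*I)/2480851493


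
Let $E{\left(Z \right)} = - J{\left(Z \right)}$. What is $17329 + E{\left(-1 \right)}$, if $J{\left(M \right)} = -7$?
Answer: $17336$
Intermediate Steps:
$E{\left(Z \right)} = 7$ ($E{\left(Z \right)} = \left(-1\right) \left(-7\right) = 7$)
$17329 + E{\left(-1 \right)} = 17329 + 7 = 17336$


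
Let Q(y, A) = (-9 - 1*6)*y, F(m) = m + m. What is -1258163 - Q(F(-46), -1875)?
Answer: -1259543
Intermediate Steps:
F(m) = 2*m
Q(y, A) = -15*y (Q(y, A) = (-9 - 6)*y = -15*y)
-1258163 - Q(F(-46), -1875) = -1258163 - (-15)*2*(-46) = -1258163 - (-15)*(-92) = -1258163 - 1*1380 = -1258163 - 1380 = -1259543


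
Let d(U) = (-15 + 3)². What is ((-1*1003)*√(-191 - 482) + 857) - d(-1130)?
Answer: 713 - 1003*I*√673 ≈ 713.0 - 26020.0*I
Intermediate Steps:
d(U) = 144 (d(U) = (-12)² = 144)
((-1*1003)*√(-191 - 482) + 857) - d(-1130) = ((-1*1003)*√(-191 - 482) + 857) - 1*144 = (-1003*I*√673 + 857) - 144 = (857 - 1003*I*√673) - 144 = 713 - 1003*I*√673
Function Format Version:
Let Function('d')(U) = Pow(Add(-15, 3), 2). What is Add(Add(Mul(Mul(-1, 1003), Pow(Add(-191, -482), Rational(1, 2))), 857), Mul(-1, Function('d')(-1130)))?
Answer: Add(713, Mul(-1003, I, Pow(673, Rational(1, 2)))) ≈ Add(713.00, Mul(-26020., I))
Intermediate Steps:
Function('d')(U) = 144 (Function('d')(U) = Pow(-12, 2) = 144)
Add(Add(Mul(Mul(-1, 1003), Pow(Add(-191, -482), Rational(1, 2))), 857), Mul(-1, Function('d')(-1130))) = Add(Add(Mul(Mul(-1, 1003), Pow(Add(-191, -482), Rational(1, 2))), 857), Mul(-1, 144)) = Add(Add(Mul(-1003, Pow(-673, Rational(1, 2))), 857), -144) = Add(Add(Mul(-1003, Mul(I, Pow(673, Rational(1, 2)))), 857), -144) = Add(Add(Mul(-1003, I, Pow(673, Rational(1, 2))), 857), -144) = Add(Add(857, Mul(-1003, I, Pow(673, Rational(1, 2)))), -144) = Add(713, Mul(-1003, I, Pow(673, Rational(1, 2))))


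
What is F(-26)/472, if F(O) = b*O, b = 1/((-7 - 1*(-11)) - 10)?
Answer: 13/1416 ≈ 0.0091808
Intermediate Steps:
b = -⅙ (b = 1/((-7 + 11) - 10) = 1/(4 - 10) = 1/(-6) = -⅙ ≈ -0.16667)
F(O) = -O/6
F(-26)/472 = -⅙*(-26)/472 = (13/3)*(1/472) = 13/1416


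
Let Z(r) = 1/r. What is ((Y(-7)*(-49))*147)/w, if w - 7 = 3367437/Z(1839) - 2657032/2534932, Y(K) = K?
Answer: 10651150531/1308176300030064 ≈ 8.1420e-6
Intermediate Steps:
w = 3924528900090192/633733 (w = 7 + (3367437/(1/1839) - 2657032/2534932) = 7 + (3367437/(1/1839) - 2657032*1/2534932) = 7 + (3367437*1839 - 664258/633733) = 7 + (6192716643 - 664258/633733) = 7 + 3924528895654061/633733 = 3924528900090192/633733 ≈ 6.1927e+9)
((Y(-7)*(-49))*147)/w = (-7*(-49)*147)/(3924528900090192/633733) = (343*147)*(633733/3924528900090192) = 50421*(633733/3924528900090192) = 10651150531/1308176300030064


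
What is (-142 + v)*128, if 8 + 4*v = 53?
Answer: -16736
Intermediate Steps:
v = 45/4 (v = -2 + (¼)*53 = -2 + 53/4 = 45/4 ≈ 11.250)
(-142 + v)*128 = (-142 + 45/4)*128 = -523/4*128 = -16736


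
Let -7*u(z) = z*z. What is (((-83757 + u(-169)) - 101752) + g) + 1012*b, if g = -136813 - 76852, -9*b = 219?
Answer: -8985469/21 ≈ -4.2788e+5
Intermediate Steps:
b = -73/3 (b = -⅑*219 = -73/3 ≈ -24.333)
g = -213665
u(z) = -z²/7 (u(z) = -z*z/7 = -z²/7)
(((-83757 + u(-169)) - 101752) + g) + 1012*b = (((-83757 - ⅐*(-169)²) - 101752) - 213665) + 1012*(-73/3) = (((-83757 - ⅐*28561) - 101752) - 213665) - 73876/3 = (((-83757 - 28561/7) - 101752) - 213665) - 73876/3 = ((-614860/7 - 101752) - 213665) - 73876/3 = (-1327124/7 - 213665) - 73876/3 = -2822779/7 - 73876/3 = -8985469/21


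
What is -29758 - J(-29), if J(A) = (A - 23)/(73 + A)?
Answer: -327325/11 ≈ -29757.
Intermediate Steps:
J(A) = (-23 + A)/(73 + A)
-29758 - J(-29) = -29758 - (-23 - 29)/(73 - 29) = -29758 - (-52)/44 = -29758 - 1*(-13/11) = -29758 + 13/11 = -327325/11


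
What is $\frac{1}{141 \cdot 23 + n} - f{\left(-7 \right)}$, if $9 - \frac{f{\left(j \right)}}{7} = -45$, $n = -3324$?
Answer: $- \frac{30619}{81} \approx -378.01$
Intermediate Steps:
$f{\left(j \right)} = 378$ ($f{\left(j \right)} = 63 - -315 = 63 + 315 = 378$)
$\frac{1}{141 \cdot 23 + n} - f{\left(-7 \right)} = \frac{1}{141 \cdot 23 - 3324} - 378 = \frac{1}{3243 - 3324} - 378 = \frac{1}{-81} - 378 = - \frac{1}{81} - 378 = - \frac{30619}{81}$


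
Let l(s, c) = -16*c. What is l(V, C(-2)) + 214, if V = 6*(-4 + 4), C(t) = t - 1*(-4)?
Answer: 182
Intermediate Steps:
C(t) = 4 + t (C(t) = t + 4 = 4 + t)
V = 0 (V = 6*0 = 0)
l(V, C(-2)) + 214 = -16*(4 - 2) + 214 = -16*2 + 214 = -32 + 214 = 182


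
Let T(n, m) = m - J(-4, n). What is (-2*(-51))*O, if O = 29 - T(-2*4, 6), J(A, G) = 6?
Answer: 2958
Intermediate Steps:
T(n, m) = -6 + m (T(n, m) = m - 1*6 = m - 6 = -6 + m)
O = 29 (O = 29 - (-6 + 6) = 29 - 1*0 = 29 + 0 = 29)
(-2*(-51))*O = -2*(-51)*29 = 102*29 = 2958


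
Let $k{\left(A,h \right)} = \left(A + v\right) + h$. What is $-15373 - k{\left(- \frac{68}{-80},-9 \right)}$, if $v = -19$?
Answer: $- \frac{306917}{20} \approx -15346.0$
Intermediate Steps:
$k{\left(A,h \right)} = -19 + A + h$ ($k{\left(A,h \right)} = \left(A - 19\right) + h = \left(-19 + A\right) + h = -19 + A + h$)
$-15373 - k{\left(- \frac{68}{-80},-9 \right)} = -15373 - \left(-19 - \frac{68}{-80} - 9\right) = -15373 - \left(-19 - - \frac{17}{20} - 9\right) = -15373 - \left(-19 + \frac{17}{20} - 9\right) = -15373 - - \frac{543}{20} = -15373 + \frac{543}{20} = - \frac{306917}{20}$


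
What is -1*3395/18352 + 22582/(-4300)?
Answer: -107255841/19728400 ≈ -5.4366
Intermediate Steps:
-1*3395/18352 + 22582/(-4300) = -3395*1/18352 + 22582*(-1/4300) = -3395/18352 - 11291/2150 = -107255841/19728400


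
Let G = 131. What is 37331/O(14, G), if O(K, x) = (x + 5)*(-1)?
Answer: -37331/136 ≈ -274.49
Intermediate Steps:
O(K, x) = -5 - x (O(K, x) = (5 + x)*(-1) = -5 - x)
37331/O(14, G) = 37331/(-5 - 1*131) = 37331/(-5 - 131) = 37331/(-136) = 37331*(-1/136) = -37331/136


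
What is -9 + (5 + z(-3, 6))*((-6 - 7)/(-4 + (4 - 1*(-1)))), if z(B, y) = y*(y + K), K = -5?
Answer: -152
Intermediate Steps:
z(B, y) = y*(-5 + y) (z(B, y) = y*(y - 5) = y*(-5 + y))
-9 + (5 + z(-3, 6))*((-6 - 7)/(-4 + (4 - 1*(-1)))) = -9 + (5 + 6*(-5 + 6))*((-6 - 7)/(-4 + (4 - 1*(-1)))) = -9 + (5 + 6*1)*(-13/(-4 + (4 + 1))) = -9 + (5 + 6)*(-13/(-4 + 5)) = -9 + 11*(-13/1) = -9 + 11*(-13*1) = -9 + 11*(-13) = -9 - 143 = -152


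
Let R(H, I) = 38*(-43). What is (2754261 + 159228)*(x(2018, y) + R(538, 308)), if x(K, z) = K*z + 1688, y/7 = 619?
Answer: 25475687663472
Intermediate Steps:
R(H, I) = -1634
y = 4333 (y = 7*619 = 4333)
x(K, z) = 1688 + K*z
(2754261 + 159228)*(x(2018, y) + R(538, 308)) = (2754261 + 159228)*((1688 + 2018*4333) - 1634) = 2913489*((1688 + 8743994) - 1634) = 2913489*(8745682 - 1634) = 2913489*8744048 = 25475687663472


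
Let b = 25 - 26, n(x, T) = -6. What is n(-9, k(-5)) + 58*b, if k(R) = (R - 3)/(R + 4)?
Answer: -64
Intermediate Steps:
k(R) = (-3 + R)/(4 + R)
b = -1
n(-9, k(-5)) + 58*b = -6 + 58*(-1) = -6 - 58 = -64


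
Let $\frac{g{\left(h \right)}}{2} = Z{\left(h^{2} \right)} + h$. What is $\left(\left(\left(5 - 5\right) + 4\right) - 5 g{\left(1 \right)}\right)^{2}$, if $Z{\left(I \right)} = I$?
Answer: $256$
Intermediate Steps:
$g{\left(h \right)} = 2 h + 2 h^{2}$ ($g{\left(h \right)} = 2 \left(h^{2} + h\right) = 2 \left(h + h^{2}\right) = 2 h + 2 h^{2}$)
$\left(\left(\left(5 - 5\right) + 4\right) - 5 g{\left(1 \right)}\right)^{2} = \left(\left(\left(5 - 5\right) + 4\right) - 5 \cdot 2 \cdot 1 \left(1 + 1\right)\right)^{2} = \left(\left(0 + 4\right) - 5 \cdot 2 \cdot 1 \cdot 2\right)^{2} = \left(4 - 20\right)^{2} = \left(-16\right)^{2} = 256$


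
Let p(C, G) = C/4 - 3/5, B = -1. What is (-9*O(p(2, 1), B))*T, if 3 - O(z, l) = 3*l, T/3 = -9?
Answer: 1458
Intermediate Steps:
T = -27 (T = 3*(-9) = -27)
p(C, G) = -3/5 + C/4 (p(C, G) = C*(1/4) - 3*1/5 = C/4 - 3/5 = -3/5 + C/4)
O(z, l) = 3 - 3*l
(-9*O(p(2, 1), B))*T = -9*(3 - 3*(-1))*(-27) = -9*(3 + 3)*(-27) = -9*6*(-27) = -54*(-27) = 1458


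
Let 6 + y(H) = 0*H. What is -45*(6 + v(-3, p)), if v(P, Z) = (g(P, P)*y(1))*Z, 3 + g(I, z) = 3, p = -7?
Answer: -270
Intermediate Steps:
g(I, z) = 0 (g(I, z) = -3 + 3 = 0)
y(H) = -6 (y(H) = -6 + 0*H = -6 + 0 = -6)
v(P, Z) = 0 (v(P, Z) = (0*(-6))*Z = 0*Z = 0)
-45*(6 + v(-3, p)) = -45*(6 + 0) = -45*6 = -270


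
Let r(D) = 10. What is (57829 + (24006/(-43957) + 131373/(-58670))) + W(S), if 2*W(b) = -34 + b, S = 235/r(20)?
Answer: 298235585240563/5157914380 ≈ 57821.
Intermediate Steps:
S = 47/2 (S = 235/10 = 235*(1/10) = 47/2 ≈ 23.500)
W(b) = -17 + b/2 (W(b) = (-34 + b)/2 = -17 + b/2)
(57829 + (24006/(-43957) + 131373/(-58670))) + W(S) = (57829 + (24006/(-43957) + 131373/(-58670))) + (-17 + (1/2)*(47/2)) = (57829 + (24006*(-1/43957) + 131373*(-1/58670))) + (-17 + 47/4) = (57829 + (-24006/43957 - 131373/58670)) - 21/4 = (57829 - 7183194981/2578957190) - 21/4 = 149131332145529/2578957190 - 21/4 = 298235585240563/5157914380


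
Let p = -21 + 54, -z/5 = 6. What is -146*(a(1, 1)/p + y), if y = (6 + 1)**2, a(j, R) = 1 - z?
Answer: -240608/33 ≈ -7291.1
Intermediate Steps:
z = -30 (z = -5*6 = -30)
a(j, R) = 31 (a(j, R) = 1 - 1*(-30) = 1 + 30 = 31)
y = 49 (y = 7**2 = 49)
p = 33
-146*(a(1, 1)/p + y) = -146*(31/33 + 49) = -146*1648/33 = -240608/33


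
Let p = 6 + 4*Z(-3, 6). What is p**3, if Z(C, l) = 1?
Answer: 1000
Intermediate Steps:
p = 10 (p = 6 + 4*1 = 6 + 4 = 10)
p**3 = 10**3 = 1000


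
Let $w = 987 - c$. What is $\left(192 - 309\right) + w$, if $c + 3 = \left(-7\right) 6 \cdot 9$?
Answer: $1251$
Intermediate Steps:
$c = -381$ ($c = -3 + \left(-7\right) 6 \cdot 9 = -3 - 378 = -381$)
$w = 1368$ ($w = 987 - -381 = 987 + 381 = 1368$)
$\left(192 - 309\right) + w = \left(192 - 309\right) + 1368 = -117 + 1368 = 1251$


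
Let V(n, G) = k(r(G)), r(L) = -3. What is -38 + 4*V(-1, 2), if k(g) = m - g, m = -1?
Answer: -30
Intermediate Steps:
k(g) = -1 - g
V(n, G) = 2 (V(n, G) = -1 - 1*(-3) = -1 + 3 = 2)
-38 + 4*V(-1, 2) = -38 + 4*2 = -38 + 8 = -30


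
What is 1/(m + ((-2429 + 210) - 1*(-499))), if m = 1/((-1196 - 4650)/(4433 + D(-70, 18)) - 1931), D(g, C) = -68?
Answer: -8434661/14507621285 ≈ -0.00058139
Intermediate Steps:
m = -4365/8434661 (m = 1/((-1196 - 4650)/(4433 - 68) - 1931) = 1/(-5846/4365 - 1931) = 1/(-8434661/4365) = -4365/8434661 ≈ -0.00051751)
1/(m + ((-2429 + 210) - 1*(-499))) = 1/(-4365/8434661 + ((-2429 + 210) - 1*(-499))) = 1/(-4365/8434661 + (-2219 + 499)) = 1/(-4365/8434661 - 1720) = 1/(-14507621285/8434661) = -8434661/14507621285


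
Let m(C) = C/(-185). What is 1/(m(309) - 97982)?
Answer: -185/18126979 ≈ -1.0206e-5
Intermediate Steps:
m(C) = -C/185 (m(C) = C*(-1/185) = -C/185)
1/(m(309) - 97982) = 1/(-1/185*309 - 97982) = 1/(-309/185 - 97982) = 1/(-18126979/185) = -185/18126979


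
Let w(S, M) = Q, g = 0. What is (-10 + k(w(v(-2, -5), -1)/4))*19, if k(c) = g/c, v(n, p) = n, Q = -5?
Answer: -190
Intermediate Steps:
w(S, M) = -5
k(c) = 0 (k(c) = 0/c = 0)
(-10 + k(w(v(-2, -5), -1)/4))*19 = (-10 + 0)*19 = -10*19 = -190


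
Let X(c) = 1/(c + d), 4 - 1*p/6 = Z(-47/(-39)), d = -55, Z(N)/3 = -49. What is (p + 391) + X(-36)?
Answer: 118026/91 ≈ 1297.0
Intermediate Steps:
Z(N) = -147 (Z(N) = 3*(-49) = -147)
p = 906 (p = 24 - 6*(-147) = 24 + 882 = 906)
X(c) = 1/(-55 + c) (X(c) = 1/(c - 55) = 1/(-55 + c))
(p + 391) + X(-36) = (906 + 391) + 1/(-55 - 36) = 1297 + 1/(-91) = 1297 - 1/91 = 118026/91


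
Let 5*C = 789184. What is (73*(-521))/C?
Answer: -190165/789184 ≈ -0.24096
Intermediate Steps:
C = 789184/5 (C = (⅕)*789184 = 789184/5 ≈ 1.5784e+5)
(73*(-521))/C = (73*(-521))/(789184/5) = -38033*5/789184 = -190165/789184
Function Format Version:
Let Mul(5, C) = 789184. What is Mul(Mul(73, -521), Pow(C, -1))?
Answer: Rational(-190165, 789184) ≈ -0.24096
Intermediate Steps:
C = Rational(789184, 5) (C = Mul(Rational(1, 5), 789184) = Rational(789184, 5) ≈ 1.5784e+5)
Mul(Mul(73, -521), Pow(C, -1)) = Mul(Mul(73, -521), Pow(Rational(789184, 5), -1)) = Mul(-38033, Rational(5, 789184)) = Rational(-190165, 789184)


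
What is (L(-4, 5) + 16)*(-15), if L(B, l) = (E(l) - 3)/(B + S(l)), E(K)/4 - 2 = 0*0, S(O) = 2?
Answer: -405/2 ≈ -202.50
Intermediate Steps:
E(K) = 8 (E(K) = 8 + 4*(0*0) = 8 + 4*0 = 8 + 0 = 8)
L(B, l) = 5/(2 + B) (L(B, l) = (8 - 3)/(B + 2) = 5/(2 + B))
(L(-4, 5) + 16)*(-15) = (5/(2 - 4) + 16)*(-15) = (5/(-2) + 16)*(-15) = (5*(-½) + 16)*(-15) = (-5/2 + 16)*(-15) = (27/2)*(-15) = -405/2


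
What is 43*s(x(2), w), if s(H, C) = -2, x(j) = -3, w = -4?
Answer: -86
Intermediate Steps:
43*s(x(2), w) = 43*(-2) = -86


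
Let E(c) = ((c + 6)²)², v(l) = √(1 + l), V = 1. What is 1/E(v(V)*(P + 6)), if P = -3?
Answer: 17/324 - √2/27 ≈ 9.0856e-5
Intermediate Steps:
E(c) = (6 + c)⁴ (E(c) = ((6 + c)²)² = (6 + c)⁴)
1/E(v(V)*(P + 6)) = 1/((6 + √(1 + 1)*(-3 + 6))⁴) = 1/((6 + √2*3)⁴) = 1/((6 + 3*√2)⁴) = (6 + 3*√2)⁻⁴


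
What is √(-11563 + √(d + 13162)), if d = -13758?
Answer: √(-11563 + 2*I*√149) ≈ 0.114 + 107.53*I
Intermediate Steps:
√(-11563 + √(d + 13162)) = √(-11563 + √(-13758 + 13162)) = √(-11563 + √(-596)) = √(-11563 + 2*I*√149)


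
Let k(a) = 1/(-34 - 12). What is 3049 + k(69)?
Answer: 140253/46 ≈ 3049.0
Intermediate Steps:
k(a) = -1/46 (k(a) = 1/(-46) = -1/46)
3049 + k(69) = 3049 - 1/46 = 140253/46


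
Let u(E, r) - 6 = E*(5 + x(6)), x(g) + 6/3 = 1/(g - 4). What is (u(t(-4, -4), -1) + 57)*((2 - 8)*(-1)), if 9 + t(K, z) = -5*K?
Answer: 609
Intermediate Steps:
t(K, z) = -9 - 5*K
x(g) = -2 + 1/(-4 + g) (x(g) = -2 + 1/(g - 4) = -2 + 1/(-4 + g))
u(E, r) = 6 + 7*E/2 (u(E, r) = 6 + E*(5 + (9 - 2*6)/(-4 + 6)) = 6 + E*(5 + (9 - 12)/2) = 6 + E*(5 + (1/2)*(-3)) = 6 + E*(5 - 3/2) = 6 + E*(7/2) = 6 + 7*E/2)
(u(t(-4, -4), -1) + 57)*((2 - 8)*(-1)) = ((6 + 7*(-9 - 5*(-4))/2) + 57)*((2 - 8)*(-1)) = ((6 + 7*(-9 + 20)/2) + 57)*(-6*(-1)) = ((6 + (7/2)*11) + 57)*6 = ((6 + 77/2) + 57)*6 = (89/2 + 57)*6 = (203/2)*6 = 609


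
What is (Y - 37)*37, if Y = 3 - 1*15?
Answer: -1813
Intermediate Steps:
Y = -12 (Y = 3 - 15 = -12)
(Y - 37)*37 = (-12 - 37)*37 = -49*37 = -1813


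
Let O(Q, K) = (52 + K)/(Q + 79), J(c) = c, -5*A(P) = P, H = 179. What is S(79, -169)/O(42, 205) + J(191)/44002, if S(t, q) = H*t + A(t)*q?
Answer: 447534730987/56542570 ≈ 7915.0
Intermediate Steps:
A(P) = -P/5
O(Q, K) = (52 + K)/(79 + Q)
S(t, q) = 179*t - q*t/5 (S(t, q) = 179*t + (-t/5)*q = 179*t - q*t/5)
S(79, -169)/O(42, 205) + J(191)/44002 = ((⅕)*79*(895 - 1*(-169)))/(((52 + 205)/(79 + 42))) + 191/44002 = ((⅕)*79*(895 + 169))/((257/121)) + 191*(1/44002) = ((⅕)*79*1064)/(((1/121)*257)) + 191/44002 = 84056/(5*(257/121)) + 191/44002 = (84056/5)*(121/257) + 191/44002 = 10170776/1285 + 191/44002 = 447534730987/56542570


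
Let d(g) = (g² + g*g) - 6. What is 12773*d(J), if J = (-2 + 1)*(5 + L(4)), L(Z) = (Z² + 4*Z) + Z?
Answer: 42866188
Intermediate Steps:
L(Z) = Z² + 5*Z
J = -41 (J = (-2 + 1)*(5 + 4*(5 + 4)) = -(5 + 4*9) = -(5 + 36) = -1*41 = -41)
d(g) = -6 + 2*g² (d(g) = (g² + g²) - 6 = 2*g² - 6 = -6 + 2*g²)
12773*d(J) = 12773*(-6 + 2*(-41)²) = 12773*(-6 + 2*1681) = 12773*(-6 + 3362) = 12773*3356 = 42866188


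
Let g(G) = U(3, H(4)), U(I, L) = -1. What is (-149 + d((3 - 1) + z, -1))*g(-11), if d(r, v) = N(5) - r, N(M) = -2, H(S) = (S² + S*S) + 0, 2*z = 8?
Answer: 157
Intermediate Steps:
z = 4 (z = (½)*8 = 4)
H(S) = 2*S² (H(S) = (S² + S²) + 0 = 2*S² + 0 = 2*S²)
g(G) = -1
d(r, v) = -2 - r
(-149 + d((3 - 1) + z, -1))*g(-11) = (-149 + (-2 - ((3 - 1) + 4)))*(-1) = (-149 + (-2 - (2 + 4)))*(-1) = (-149 + (-2 - 1*6))*(-1) = (-149 + (-2 - 6))*(-1) = (-149 - 8)*(-1) = -157*(-1) = 157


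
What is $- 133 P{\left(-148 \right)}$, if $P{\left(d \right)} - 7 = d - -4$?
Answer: $18221$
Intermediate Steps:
$P{\left(d \right)} = 11 + d$ ($P{\left(d \right)} = 7 + \left(d - -4\right) = 7 + \left(d + 4\right) = 7 + \left(4 + d\right) = 11 + d$)
$- 133 P{\left(-148 \right)} = - 133 \left(11 - 148\right) = \left(-133\right) \left(-137\right) = 18221$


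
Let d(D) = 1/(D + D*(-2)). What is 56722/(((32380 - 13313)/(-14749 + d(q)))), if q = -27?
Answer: -982084708/22383 ≈ -43876.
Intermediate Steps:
d(D) = -1/D (d(D) = 1/(D - 2*D) = 1/(-D) = -1/D)
56722/(((32380 - 13313)/(-14749 + d(q)))) = 56722/(((32380 - 13313)/(-14749 - 1/(-27)))) = 56722/((19067/(-14749 - 1*(-1/27)))) = 56722/((19067/(-14749 + 1/27))) = 56722/((19067/(-398222/27))) = 56722/((19067*(-27/398222))) = 56722/(-22383/17314) = 56722*(-17314/22383) = -982084708/22383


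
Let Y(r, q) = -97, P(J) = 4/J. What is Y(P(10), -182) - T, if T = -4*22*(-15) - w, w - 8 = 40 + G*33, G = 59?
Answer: 578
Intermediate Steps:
w = 1995 (w = 8 + (40 + 59*33) = 8 + (40 + 1947) = 8 + 1987 = 1995)
T = -675 (T = -4*22*(-15) - 1*1995 = -88*(-15) - 1995 = 1320 - 1995 = -675)
Y(P(10), -182) - T = -97 - 1*(-675) = -97 + 675 = 578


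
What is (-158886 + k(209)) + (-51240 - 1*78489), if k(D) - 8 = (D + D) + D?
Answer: -287980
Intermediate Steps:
k(D) = 8 + 3*D (k(D) = 8 + ((D + D) + D) = 8 + (2*D + D) = 8 + 3*D)
(-158886 + k(209)) + (-51240 - 1*78489) = (-158886 + (8 + 3*209)) + (-51240 - 1*78489) = (-158886 + (8 + 627)) + (-51240 - 78489) = (-158886 + 635) - 129729 = -158251 - 129729 = -287980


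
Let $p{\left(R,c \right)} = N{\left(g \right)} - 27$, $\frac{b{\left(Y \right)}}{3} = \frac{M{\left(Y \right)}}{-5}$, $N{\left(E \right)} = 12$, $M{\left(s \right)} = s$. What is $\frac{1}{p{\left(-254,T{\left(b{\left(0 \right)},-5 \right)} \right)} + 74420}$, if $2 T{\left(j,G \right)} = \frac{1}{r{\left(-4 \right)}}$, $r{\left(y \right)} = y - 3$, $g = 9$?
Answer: $\frac{1}{74405} \approx 1.344 \cdot 10^{-5}$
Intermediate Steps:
$r{\left(y \right)} = -3 + y$ ($r{\left(y \right)} = y - 3 = -3 + y$)
$b{\left(Y \right)} = - \frac{3 Y}{5}$ ($b{\left(Y \right)} = 3 \frac{Y}{-5} = 3 Y \left(- \frac{1}{5}\right) = 3 \left(- \frac{Y}{5}\right) = - \frac{3 Y}{5}$)
$T{\left(j,G \right)} = - \frac{1}{14}$ ($T{\left(j,G \right)} = \frac{1}{2 \left(-3 - 4\right)} = \frac{1}{2 \left(-7\right)} = \frac{1}{2} \left(- \frac{1}{7}\right) = - \frac{1}{14}$)
$p{\left(R,c \right)} = -15$ ($p{\left(R,c \right)} = 12 - 27 = -15$)
$\frac{1}{p{\left(-254,T{\left(b{\left(0 \right)},-5 \right)} \right)} + 74420} = \frac{1}{-15 + 74420} = \frac{1}{74405}$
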